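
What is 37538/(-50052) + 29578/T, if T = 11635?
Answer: 521841713/291177510 ≈ 1.7922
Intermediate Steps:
37538/(-50052) + 29578/T = 37538/(-50052) + 29578/11635 = 37538*(-1/50052) + 29578*(1/11635) = -18769/25026 + 29578/11635 = 521841713/291177510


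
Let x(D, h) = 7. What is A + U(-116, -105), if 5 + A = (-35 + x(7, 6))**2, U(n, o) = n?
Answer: 663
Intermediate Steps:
A = 779 (A = -5 + (-35 + 7)**2 = -5 + (-28)**2 = -5 + 784 = 779)
A + U(-116, -105) = 779 - 116 = 663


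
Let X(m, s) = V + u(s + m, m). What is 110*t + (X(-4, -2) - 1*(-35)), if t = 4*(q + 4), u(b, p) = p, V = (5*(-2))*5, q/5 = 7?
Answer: 17141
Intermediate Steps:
q = 35 (q = 5*7 = 35)
V = -50 (V = -10*5 = -50)
X(m, s) = -50 + m
t = 156 (t = 4*(35 + 4) = 4*39 = 156)
110*t + (X(-4, -2) - 1*(-35)) = 110*156 + ((-50 - 4) - 1*(-35)) = 17160 + (-54 + 35) = 17160 - 19 = 17141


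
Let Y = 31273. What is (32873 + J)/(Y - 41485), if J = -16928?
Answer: -5315/3404 ≈ -1.5614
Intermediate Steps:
(32873 + J)/(Y - 41485) = (32873 - 16928)/(31273 - 41485) = 15945/(-10212) = 15945*(-1/10212) = -5315/3404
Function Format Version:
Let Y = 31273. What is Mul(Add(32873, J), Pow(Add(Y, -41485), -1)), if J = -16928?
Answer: Rational(-5315, 3404) ≈ -1.5614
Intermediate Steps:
Mul(Add(32873, J), Pow(Add(Y, -41485), -1)) = Mul(Add(32873, -16928), Pow(Add(31273, -41485), -1)) = Mul(15945, Pow(-10212, -1)) = Mul(15945, Rational(-1, 10212)) = Rational(-5315, 3404)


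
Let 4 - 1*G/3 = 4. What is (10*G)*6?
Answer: 0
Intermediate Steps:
G = 0 (G = 12 - 3*4 = 12 - 12 = 0)
(10*G)*6 = (10*0)*6 = 0*6 = 0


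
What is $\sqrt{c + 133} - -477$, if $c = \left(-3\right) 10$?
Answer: $477 + \sqrt{103} \approx 487.15$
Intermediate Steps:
$c = -30$
$\sqrt{c + 133} - -477 = \sqrt{-30 + 133} - -477 = \sqrt{103} + 477 = 477 + \sqrt{103}$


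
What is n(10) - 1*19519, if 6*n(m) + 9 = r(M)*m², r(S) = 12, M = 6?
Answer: -38641/2 ≈ -19321.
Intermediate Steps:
n(m) = -3/2 + 2*m² (n(m) = -3/2 + (12*m²)/6 = -3/2 + 2*m²)
n(10) - 1*19519 = (-3/2 + 2*10²) - 1*19519 = (-3/2 + 2*100) - 19519 = (-3/2 + 200) - 19519 = 397/2 - 19519 = -38641/2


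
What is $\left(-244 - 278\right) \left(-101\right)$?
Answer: $52722$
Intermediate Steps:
$\left(-244 - 278\right) \left(-101\right) = \left(-522\right) \left(-101\right) = 52722$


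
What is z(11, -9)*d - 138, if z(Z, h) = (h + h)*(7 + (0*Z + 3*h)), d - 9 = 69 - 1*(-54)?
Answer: 47382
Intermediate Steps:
d = 132 (d = 9 + (69 - 1*(-54)) = 9 + (69 + 54) = 9 + 123 = 132)
z(Z, h) = 2*h*(7 + 3*h) (z(Z, h) = (2*h)*(7 + (0 + 3*h)) = (2*h)*(7 + 3*h) = 2*h*(7 + 3*h))
z(11, -9)*d - 138 = (2*(-9)*(7 + 3*(-9)))*132 - 138 = (2*(-9)*(7 - 27))*132 - 138 = (2*(-9)*(-20))*132 - 138 = 360*132 - 138 = 47520 - 138 = 47382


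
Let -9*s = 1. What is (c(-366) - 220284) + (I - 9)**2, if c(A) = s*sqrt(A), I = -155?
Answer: -193388 - I*sqrt(366)/9 ≈ -1.9339e+5 - 2.1257*I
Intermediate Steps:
s = -1/9 (s = -1/9*1 = -1/9 ≈ -0.11111)
c(A) = -sqrt(A)/9
(c(-366) - 220284) + (I - 9)**2 = (-I*sqrt(366)/9 - 220284) + (-155 - 9)**2 = (-I*sqrt(366)/9 - 220284) + (-164)**2 = (-I*sqrt(366)/9 - 220284) + 26896 = (-220284 - I*sqrt(366)/9) + 26896 = -193388 - I*sqrt(366)/9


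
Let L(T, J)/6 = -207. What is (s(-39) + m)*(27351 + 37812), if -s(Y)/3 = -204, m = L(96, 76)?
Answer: -41052690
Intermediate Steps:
L(T, J) = -1242 (L(T, J) = 6*(-207) = -1242)
m = -1242
s(Y) = 612 (s(Y) = -3*(-204) = 612)
(s(-39) + m)*(27351 + 37812) = (612 - 1242)*(27351 + 37812) = -630*65163 = -41052690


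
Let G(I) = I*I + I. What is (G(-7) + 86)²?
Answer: 16384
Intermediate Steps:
G(I) = I + I² (G(I) = I² + I = I + I²)
(G(-7) + 86)² = (-7*(1 - 7) + 86)² = (-7*(-6) + 86)² = (42 + 86)² = 128² = 16384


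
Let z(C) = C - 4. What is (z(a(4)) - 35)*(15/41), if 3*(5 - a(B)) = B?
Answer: -530/41 ≈ -12.927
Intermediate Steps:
a(B) = 5 - B/3
z(C) = -4 + C
(z(a(4)) - 35)*(15/41) = ((-4 + (5 - 1/3*4)) - 35)*(15/41) = ((-4 + (5 - 4/3)) - 35)*(15*(1/41)) = ((-4 + 11/3) - 35)*(15/41) = (-1/3 - 35)*(15/41) = -106/3*15/41 = -530/41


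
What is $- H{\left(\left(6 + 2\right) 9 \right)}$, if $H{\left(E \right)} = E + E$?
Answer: $-144$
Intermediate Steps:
$H{\left(E \right)} = 2 E$
$- H{\left(\left(6 + 2\right) 9 \right)} = - 2 \left(6 + 2\right) 9 = - 2 \cdot 8 \cdot 9 = - 2 \cdot 72 = \left(-1\right) 144 = -144$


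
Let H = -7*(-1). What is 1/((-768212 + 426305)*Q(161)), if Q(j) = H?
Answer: -1/2393349 ≈ -4.1782e-7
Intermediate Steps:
H = 7
Q(j) = 7
1/((-768212 + 426305)*Q(161)) = 1/((-768212 + 426305)*7) = (⅐)/(-341907) = -1/341907*⅐ = -1/2393349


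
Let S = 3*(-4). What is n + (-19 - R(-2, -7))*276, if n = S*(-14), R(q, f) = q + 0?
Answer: -4524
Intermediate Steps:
S = -12
R(q, f) = q
n = 168 (n = -12*(-14) = 168)
n + (-19 - R(-2, -7))*276 = 168 + (-19 - 1*(-2))*276 = 168 + (-19 + 2)*276 = 168 - 17*276 = 168 - 4692 = -4524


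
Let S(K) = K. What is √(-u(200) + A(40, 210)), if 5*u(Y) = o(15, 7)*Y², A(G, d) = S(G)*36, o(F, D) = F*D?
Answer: 4*I*√52410 ≈ 915.73*I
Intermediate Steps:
o(F, D) = D*F
A(G, d) = 36*G (A(G, d) = G*36 = 36*G)
u(Y) = 21*Y² (u(Y) = ((7*15)*Y²)/5 = (105*Y²)/5 = 21*Y²)
√(-u(200) + A(40, 210)) = √(-21*200² + 36*40) = √(-21*40000 + 1440) = √(-1*840000 + 1440) = √(-840000 + 1440) = √(-838560) = 4*I*√52410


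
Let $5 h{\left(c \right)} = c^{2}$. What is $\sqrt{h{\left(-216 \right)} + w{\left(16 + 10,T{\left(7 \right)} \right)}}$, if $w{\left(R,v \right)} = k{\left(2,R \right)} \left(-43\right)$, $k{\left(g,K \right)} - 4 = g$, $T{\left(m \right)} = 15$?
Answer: $\frac{\sqrt{226830}}{5} \approx 95.253$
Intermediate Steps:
$k{\left(g,K \right)} = 4 + g$
$w{\left(R,v \right)} = -258$ ($w{\left(R,v \right)} = \left(4 + 2\right) \left(-43\right) = 6 \left(-43\right) = -258$)
$h{\left(c \right)} = \frac{c^{2}}{5}$
$\sqrt{h{\left(-216 \right)} + w{\left(16 + 10,T{\left(7 \right)} \right)}} = \sqrt{\frac{\left(-216\right)^{2}}{5} - 258} = \sqrt{\frac{1}{5} \cdot 46656 - 258} = \sqrt{\frac{46656}{5} - 258} = \sqrt{\frac{45366}{5}} = \frac{\sqrt{226830}}{5}$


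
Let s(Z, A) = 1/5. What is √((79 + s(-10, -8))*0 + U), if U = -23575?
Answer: 5*I*√943 ≈ 153.54*I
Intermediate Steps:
s(Z, A) = ⅕
√((79 + s(-10, -8))*0 + U) = √((79 + ⅕)*0 - 23575) = √((396/5)*0 - 23575) = √(0 - 23575) = √(-23575) = 5*I*√943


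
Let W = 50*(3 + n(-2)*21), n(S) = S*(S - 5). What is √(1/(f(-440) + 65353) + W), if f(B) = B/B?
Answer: √63426508007954/65354 ≈ 121.86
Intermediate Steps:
f(B) = 1
n(S) = S*(-5 + S)
W = 14850 (W = 50*(3 - 2*(-5 - 2)*21) = 50*(3 - 2*(-7)*21) = 50*(3 + 14*21) = 50*(3 + 294) = 50*297 = 14850)
√(1/(f(-440) + 65353) + W) = √(1/(1 + 65353) + 14850) = √(1/65354 + 14850) = √(970506901/65354) = √63426508007954/65354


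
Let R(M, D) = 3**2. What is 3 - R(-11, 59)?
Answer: -6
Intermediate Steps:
R(M, D) = 9
3 - R(-11, 59) = 3 - 1*9 = 3 - 9 = -6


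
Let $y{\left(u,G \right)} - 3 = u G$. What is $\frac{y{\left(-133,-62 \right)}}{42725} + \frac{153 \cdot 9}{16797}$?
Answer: $\frac{65796926}{239217275} \approx 0.27505$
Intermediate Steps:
$y{\left(u,G \right)} = 3 + G u$ ($y{\left(u,G \right)} = 3 + u G = 3 + G u$)
$\frac{y{\left(-133,-62 \right)}}{42725} + \frac{153 \cdot 9}{16797} = \frac{3 - -8246}{42725} + \frac{153 \cdot 9}{16797} = \left(3 + 8246\right) \frac{1}{42725} + 1377 \cdot \frac{1}{16797} = 8249 \cdot \frac{1}{42725} + \frac{459}{5599} = \frac{8249}{42725} + \frac{459}{5599} = \frac{65796926}{239217275}$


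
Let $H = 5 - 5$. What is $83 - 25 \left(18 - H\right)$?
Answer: $-367$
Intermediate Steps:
$H = 0$ ($H = 5 - 5 = 0$)
$83 - 25 \left(18 - H\right) = 83 - 25 \left(18 - 0\right) = 83 - 25 \left(18 + 0\right) = 83 - 450 = -367$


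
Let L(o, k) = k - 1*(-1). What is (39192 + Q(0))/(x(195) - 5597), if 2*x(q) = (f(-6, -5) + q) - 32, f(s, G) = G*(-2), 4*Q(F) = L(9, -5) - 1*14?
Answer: -78375/11021 ≈ -7.1114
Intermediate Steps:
L(o, k) = 1 + k (L(o, k) = k + 1 = 1 + k)
Q(F) = -9/2 (Q(F) = ((1 - 5) - 1*14)/4 = (-4 - 14)/4 = (¼)*(-18) = -9/2)
f(s, G) = -2*G
x(q) = -11 + q/2 (x(q) = ((-2*(-5) + q) - 32)/2 = ((10 + q) - 32)/2 = (-22 + q)/2 = -11 + q/2)
(39192 + Q(0))/(x(195) - 5597) = (39192 - 9/2)/((-11 + (½)*195) - 5597) = 78375/(2*((-11 + 195/2) - 5597)) = 78375/(2*(173/2 - 5597)) = 78375/(2*(-11021/2)) = (78375/2)*(-2/11021) = -78375/11021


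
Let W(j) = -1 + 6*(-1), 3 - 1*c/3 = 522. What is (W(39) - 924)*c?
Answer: 1449567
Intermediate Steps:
c = -1557 (c = 9 - 3*522 = 9 - 1566 = -1557)
W(j) = -7 (W(j) = -1 - 6 = -7)
(W(39) - 924)*c = (-7 - 924)*(-1557) = -931*(-1557) = 1449567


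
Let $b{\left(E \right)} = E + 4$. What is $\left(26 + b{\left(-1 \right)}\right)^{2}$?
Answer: $841$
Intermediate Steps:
$b{\left(E \right)} = 4 + E$
$\left(26 + b{\left(-1 \right)}\right)^{2} = \left(26 + \left(4 - 1\right)\right)^{2} = \left(26 + 3\right)^{2} = 29^{2} = 841$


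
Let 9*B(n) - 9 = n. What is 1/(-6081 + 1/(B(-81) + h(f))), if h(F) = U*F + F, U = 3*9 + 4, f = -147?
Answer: -4712/28653673 ≈ -0.00016445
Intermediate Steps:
B(n) = 1 + n/9
U = 31 (U = 27 + 4 = 31)
h(F) = 32*F (h(F) = 31*F + F = 32*F)
1/(-6081 + 1/(B(-81) + h(f))) = 1/(-6081 + 1/((1 + (⅑)*(-81)) + 32*(-147))) = 1/(-6081 + 1/((1 - 9) - 4704)) = 1/(-6081 + 1/(-8 - 4704)) = 1/(-6081 + 1/(-4712)) = 1/(-6081 - 1/4712) = 1/(-28653673/4712) = -4712/28653673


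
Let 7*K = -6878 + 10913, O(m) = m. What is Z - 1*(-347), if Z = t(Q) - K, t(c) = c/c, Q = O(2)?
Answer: -1599/7 ≈ -228.43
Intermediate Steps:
Q = 2
t(c) = 1
K = 4035/7 (K = (-6878 + 10913)/7 = (⅐)*4035 = 4035/7 ≈ 576.43)
Z = -4028/7 (Z = 1 - 1*4035/7 = 1 - 4035/7 = -4028/7 ≈ -575.43)
Z - 1*(-347) = -4028/7 - 1*(-347) = -4028/7 + 347 = -1599/7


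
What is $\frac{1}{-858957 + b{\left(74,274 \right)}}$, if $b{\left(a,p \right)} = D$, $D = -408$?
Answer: $- \frac{1}{859365} \approx -1.1636 \cdot 10^{-6}$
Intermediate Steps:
$b{\left(a,p \right)} = -408$
$\frac{1}{-858957 + b{\left(74,274 \right)}} = \frac{1}{-858957 - 408} = \frac{1}{-859365} = - \frac{1}{859365}$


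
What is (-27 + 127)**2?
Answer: 10000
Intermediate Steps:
(-27 + 127)**2 = 100**2 = 10000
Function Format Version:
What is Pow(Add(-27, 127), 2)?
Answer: 10000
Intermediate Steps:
Pow(Add(-27, 127), 2) = Pow(100, 2) = 10000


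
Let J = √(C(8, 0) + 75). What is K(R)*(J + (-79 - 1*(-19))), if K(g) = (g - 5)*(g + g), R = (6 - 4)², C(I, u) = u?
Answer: 480 - 40*√3 ≈ 410.72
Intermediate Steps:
J = 5*√3 (J = √(0 + 75) = √75 = 5*√3 ≈ 8.6602)
R = 4 (R = 2² = 4)
K(g) = 2*g*(-5 + g) (K(g) = (-5 + g)*(2*g) = 2*g*(-5 + g))
K(R)*(J + (-79 - 1*(-19))) = (2*4*(-5 + 4))*(5*√3 + (-79 - 1*(-19))) = (2*4*(-1))*(5*√3 + (-79 + 19)) = -8*(5*√3 - 60) = -8*(-60 + 5*√3) = 480 - 40*√3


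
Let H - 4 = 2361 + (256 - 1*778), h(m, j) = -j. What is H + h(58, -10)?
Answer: 1853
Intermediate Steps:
H = 1843 (H = 4 + (2361 + (256 - 1*778)) = 4 + (2361 + (256 - 778)) = 4 + (2361 - 522) = 4 + 1839 = 1843)
H + h(58, -10) = 1843 - 1*(-10) = 1843 + 10 = 1853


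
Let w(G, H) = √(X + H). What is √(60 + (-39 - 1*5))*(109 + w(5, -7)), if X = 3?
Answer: 436 + 8*I ≈ 436.0 + 8.0*I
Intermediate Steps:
w(G, H) = √(3 + H)
√(60 + (-39 - 1*5))*(109 + w(5, -7)) = √(60 + (-39 - 1*5))*(109 + √(3 - 7)) = √(60 + (-39 - 5))*(109 + √(-4)) = √(60 - 44)*(109 + 2*I) = √16*(109 + 2*I) = 4*(109 + 2*I) = 436 + 8*I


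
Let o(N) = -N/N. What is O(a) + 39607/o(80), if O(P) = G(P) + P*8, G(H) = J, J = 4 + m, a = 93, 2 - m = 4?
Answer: -38861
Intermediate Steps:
m = -2 (m = 2 - 1*4 = 2 - 4 = -2)
J = 2 (J = 4 - 2 = 2)
o(N) = -1 (o(N) = -1*1 = -1)
G(H) = 2
O(P) = 2 + 8*P (O(P) = 2 + P*8 = 2 + 8*P)
O(a) + 39607/o(80) = (2 + 8*93) + 39607/(-1) = (2 + 744) + 39607*(-1) = 746 - 39607 = -38861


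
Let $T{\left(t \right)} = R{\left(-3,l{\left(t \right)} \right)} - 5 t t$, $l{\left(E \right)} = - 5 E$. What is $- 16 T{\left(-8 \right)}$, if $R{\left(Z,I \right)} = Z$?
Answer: $5168$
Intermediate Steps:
$T{\left(t \right)} = -3 - 5 t^{2}$ ($T{\left(t \right)} = -3 - 5 t t = -3 - 5 t^{2}$)
$- 16 T{\left(-8 \right)} = - 16 \left(-3 - 5 \left(-8\right)^{2}\right) = - 16 \left(-3 - 320\right) = \left(-16\right) \left(-323\right) = 5168$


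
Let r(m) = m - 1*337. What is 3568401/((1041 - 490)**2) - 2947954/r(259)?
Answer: 447640058816/11840439 ≈ 37806.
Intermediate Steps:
r(m) = -337 + m (r(m) = m - 337 = -337 + m)
3568401/((1041 - 490)**2) - 2947954/r(259) = 3568401/((1041 - 490)**2) - 2947954/(-337 + 259) = 3568401/(551**2) - 2947954/(-78) = 3568401/303601 - 2947954*(-1/78) = 3568401*(1/303601) + 1473977/39 = 3568401/303601 + 1473977/39 = 447640058816/11840439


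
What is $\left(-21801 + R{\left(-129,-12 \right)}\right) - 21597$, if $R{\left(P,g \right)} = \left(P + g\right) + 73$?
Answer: $-43466$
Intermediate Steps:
$R{\left(P,g \right)} = 73 + P + g$
$\left(-21801 + R{\left(-129,-12 \right)}\right) - 21597 = \left(-21801 - 68\right) - 21597 = -21869 - 21597 = -43466$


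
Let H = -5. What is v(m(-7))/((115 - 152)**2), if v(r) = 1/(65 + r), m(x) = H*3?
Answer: 1/68450 ≈ 1.4609e-5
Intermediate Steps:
m(x) = -15 (m(x) = -5*3 = -15)
v(m(-7))/((115 - 152)**2) = 1/((65 - 15)*((115 - 152)**2)) = 1/(50*((-37)**2)) = (1/50)/1369 = (1/50)*(1/1369) = 1/68450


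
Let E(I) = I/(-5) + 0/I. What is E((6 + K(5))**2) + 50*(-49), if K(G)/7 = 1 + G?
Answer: -14554/5 ≈ -2910.8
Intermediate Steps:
K(G) = 7 + 7*G (K(G) = 7*(1 + G) = 7 + 7*G)
E(I) = -I/5 (E(I) = I*(-1/5) + 0 = -I/5 + 0 = -I/5)
E((6 + K(5))**2) + 50*(-49) = -(6 + (7 + 7*5))**2/5 + 50*(-49) = -(6 + (7 + 35))**2/5 - 2450 = -(6 + 42)**2/5 - 2450 = -1/5*48**2 - 2450 = -1/5*2304 - 2450 = -2304/5 - 2450 = -14554/5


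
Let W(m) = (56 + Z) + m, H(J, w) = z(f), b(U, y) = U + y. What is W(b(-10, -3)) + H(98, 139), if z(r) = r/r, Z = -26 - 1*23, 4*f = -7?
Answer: -5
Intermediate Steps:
f = -7/4 (f = (1/4)*(-7) = -7/4 ≈ -1.7500)
Z = -49 (Z = -26 - 23 = -49)
z(r) = 1
H(J, w) = 1
W(m) = 7 + m (W(m) = (56 - 49) + m = 7 + m)
W(b(-10, -3)) + H(98, 139) = (7 + (-10 - 3)) + 1 = (7 - 13) + 1 = -6 + 1 = -5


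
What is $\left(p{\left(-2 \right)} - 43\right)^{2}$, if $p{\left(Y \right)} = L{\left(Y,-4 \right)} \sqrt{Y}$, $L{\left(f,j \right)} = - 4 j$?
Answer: $1337 - 1376 i \sqrt{2} \approx 1337.0 - 1946.0 i$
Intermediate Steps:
$p{\left(Y \right)} = 16 \sqrt{Y}$ ($p{\left(Y \right)} = \left(-4\right) \left(-4\right) \sqrt{Y} = 16 \sqrt{Y}$)
$\left(p{\left(-2 \right)} - 43\right)^{2} = \left(16 \sqrt{-2} - 43\right)^{2} = \left(16 i \sqrt{2} - 43\right)^{2} = \left(-43 + 16 i \sqrt{2}\right)^{2}$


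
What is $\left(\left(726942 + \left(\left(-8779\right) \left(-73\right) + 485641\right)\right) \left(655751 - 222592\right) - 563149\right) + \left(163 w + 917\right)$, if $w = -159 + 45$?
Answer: $802837967736$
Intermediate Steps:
$w = -114$
$\left(\left(726942 + \left(\left(-8779\right) \left(-73\right) + 485641\right)\right) \left(655751 - 222592\right) - 563149\right) + \left(163 w + 917\right) = \left(\left(726942 + \left(\left(-8779\right) \left(-73\right) + 485641\right)\right) \left(655751 - 222592\right) - 563149\right) + \left(163 \left(-114\right) + 917\right) = \left(\left(726942 + \left(640867 + 485641\right)\right) 433159 - 563149\right) + \left(-18582 + 917\right) = \left(\left(726942 + 1126508\right) 433159 - 563149\right) - 17665 = \left(1853450 \cdot 433159 - 563149\right) - 17665 = \left(802838548550 - 563149\right) - 17665 = 802837985401 - 17665 = 802837967736$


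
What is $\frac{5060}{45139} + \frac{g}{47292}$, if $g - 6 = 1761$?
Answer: $\frac{106352711}{711571196} \approx 0.14946$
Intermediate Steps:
$g = 1767$ ($g = 6 + 1761 = 1767$)
$\frac{5060}{45139} + \frac{g}{47292} = \frac{5060}{45139} + \frac{1767}{47292} = 5060 \cdot \frac{1}{45139} + 1767 \cdot \frac{1}{47292} = \frac{5060}{45139} + \frac{589}{15764} = \frac{106352711}{711571196}$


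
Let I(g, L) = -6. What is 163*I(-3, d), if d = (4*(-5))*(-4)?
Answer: -978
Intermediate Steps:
d = 80 (d = -20*(-4) = 80)
163*I(-3, d) = 163*(-6) = -978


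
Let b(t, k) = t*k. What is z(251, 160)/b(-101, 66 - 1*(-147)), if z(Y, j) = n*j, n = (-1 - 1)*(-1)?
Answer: -320/21513 ≈ -0.014875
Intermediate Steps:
n = 2 (n = -2*(-1) = 2)
b(t, k) = k*t
z(Y, j) = 2*j
z(251, 160)/b(-101, 66 - 1*(-147)) = (2*160)/(((66 - 1*(-147))*(-101))) = 320/(((66 + 147)*(-101))) = 320/((213*(-101))) = 320/(-21513) = 320*(-1/21513) = -320/21513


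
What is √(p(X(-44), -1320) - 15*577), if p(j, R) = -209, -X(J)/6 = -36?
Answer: 4*I*√554 ≈ 94.149*I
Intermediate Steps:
X(J) = 216 (X(J) = -6*(-36) = 216)
√(p(X(-44), -1320) - 15*577) = √(-209 - 15*577) = √(-209 - 8655) = √(-8864) = 4*I*√554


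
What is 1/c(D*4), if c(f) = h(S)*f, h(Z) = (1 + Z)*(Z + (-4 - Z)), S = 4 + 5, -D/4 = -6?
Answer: -1/3840 ≈ -0.00026042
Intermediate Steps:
D = 24 (D = -4*(-6) = 24)
S = 9
h(Z) = -4 - 4*Z (h(Z) = (1 + Z)*(-4) = -4 - 4*Z)
c(f) = -40*f (c(f) = (-4 - 4*9)*f = (-4 - 36)*f = -40*f)
1/c(D*4) = 1/(-960*4) = 1/(-40*96) = 1/(-3840) = -1/3840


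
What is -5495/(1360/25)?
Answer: -27475/272 ≈ -101.01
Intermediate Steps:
-5495/(1360/25) = -5495/(1360*(1/25)) = -5495/272/5 = -5495*5/272 = -27475/272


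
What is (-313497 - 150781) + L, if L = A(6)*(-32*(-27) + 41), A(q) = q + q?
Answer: -453418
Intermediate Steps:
A(q) = 2*q
L = 10860 (L = (2*6)*(-32*(-27) + 41) = 12*(864 + 41) = 12*905 = 10860)
(-313497 - 150781) + L = (-313497 - 150781) + 10860 = -464278 + 10860 = -453418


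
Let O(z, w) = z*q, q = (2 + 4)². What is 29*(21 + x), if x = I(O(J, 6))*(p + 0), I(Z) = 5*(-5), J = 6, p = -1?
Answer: 1334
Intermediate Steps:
q = 36 (q = 6² = 36)
O(z, w) = 36*z (O(z, w) = z*36 = 36*z)
I(Z) = -25
x = 25 (x = -25*(-1 + 0) = -25*(-1) = 25)
29*(21 + x) = 29*(21 + 25) = 29*46 = 1334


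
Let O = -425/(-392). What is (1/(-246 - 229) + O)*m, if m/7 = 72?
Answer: 1813347/3325 ≈ 545.37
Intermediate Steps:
m = 504 (m = 7*72 = 504)
O = 425/392 (O = -425*(-1/392) = 425/392 ≈ 1.0842)
(1/(-246 - 229) + O)*m = (1/(-246 - 229) + 425/392)*504 = (1/(-475) + 425/392)*504 = (-1/475 + 425/392)*504 = (201483/186200)*504 = 1813347/3325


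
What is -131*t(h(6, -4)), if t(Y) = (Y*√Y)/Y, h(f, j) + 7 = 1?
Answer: -131*I*√6 ≈ -320.88*I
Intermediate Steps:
h(f, j) = -6 (h(f, j) = -7 + 1 = -6)
t(Y) = √Y (t(Y) = Y^(3/2)/Y = √Y)
-131*t(h(6, -4)) = -131*I*√6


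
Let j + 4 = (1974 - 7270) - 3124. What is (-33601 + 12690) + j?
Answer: -29335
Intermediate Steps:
j = -8424 (j = -4 + ((1974 - 7270) - 3124) = -4 + (-5296 - 3124) = -4 - 8420 = -8424)
(-33601 + 12690) + j = (-33601 + 12690) - 8424 = -20911 - 8424 = -29335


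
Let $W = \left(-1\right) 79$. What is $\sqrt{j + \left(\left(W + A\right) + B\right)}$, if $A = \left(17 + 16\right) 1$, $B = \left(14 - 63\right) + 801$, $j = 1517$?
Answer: $3 \sqrt{247} \approx 47.149$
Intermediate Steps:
$W = -79$
$B = 752$ ($B = -49 + 801 = 752$)
$A = 33$ ($A = 33 \cdot 1 = 33$)
$\sqrt{j + \left(\left(W + A\right) + B\right)} = \sqrt{1517 + \left(\left(-79 + 33\right) + 752\right)} = \sqrt{1517 + \left(-46 + 752\right)} = \sqrt{1517 + 706} = \sqrt{2223} = 3 \sqrt{247}$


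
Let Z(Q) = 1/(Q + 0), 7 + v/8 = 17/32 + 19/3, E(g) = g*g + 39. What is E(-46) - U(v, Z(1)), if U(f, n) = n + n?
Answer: 2153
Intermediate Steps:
E(g) = 39 + g² (E(g) = g² + 39 = 39 + g²)
v = -13/12 (v = -56 + 8*(17/32 + 19/3) = -56 + 8*(659/96) = -56 + 659/12 = -13/12 ≈ -1.0833)
Z(Q) = 1/Q
U(f, n) = 2*n
E(-46) - U(v, Z(1)) = (39 + (-46)²) - 2/1 = (39 + 2116) - 2 = 2155 - 1*2 = 2155 - 2 = 2153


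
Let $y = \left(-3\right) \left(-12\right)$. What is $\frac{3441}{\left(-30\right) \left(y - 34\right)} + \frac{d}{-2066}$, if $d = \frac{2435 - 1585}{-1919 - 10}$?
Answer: $- \frac{2285569079}{39853140} \approx -57.35$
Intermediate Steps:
$y = 36$
$d = - \frac{850}{1929}$ ($d = \frac{850}{-1929} = 850 \left(- \frac{1}{1929}\right) = - \frac{850}{1929} \approx -0.44064$)
$\frac{3441}{\left(-30\right) \left(y - 34\right)} + \frac{d}{-2066} = \frac{3441}{\left(-30\right) \left(36 - 34\right)} - \frac{850}{1929 \left(-2066\right)} = \frac{3441}{\left(-30\right) 2} - - \frac{425}{1992657} = \frac{3441}{-60} + \frac{425}{1992657} = 3441 \left(- \frac{1}{60}\right) + \frac{425}{1992657} = - \frac{1147}{20} + \frac{425}{1992657} = - \frac{2285569079}{39853140}$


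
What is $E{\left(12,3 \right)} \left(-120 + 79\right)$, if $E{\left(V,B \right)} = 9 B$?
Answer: $-1107$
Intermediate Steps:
$E{\left(12,3 \right)} \left(-120 + 79\right) = 9 \cdot 3 \left(-120 + 79\right) = 27 \left(-41\right) = -1107$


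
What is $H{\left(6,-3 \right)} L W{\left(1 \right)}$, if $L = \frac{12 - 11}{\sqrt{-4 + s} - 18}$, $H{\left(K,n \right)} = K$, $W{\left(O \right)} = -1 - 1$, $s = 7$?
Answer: $\frac{72}{107} + \frac{4 \sqrt{3}}{107} \approx 0.73765$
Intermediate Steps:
$W{\left(O \right)} = -2$
$L = \frac{1}{-18 + \sqrt{3}}$ ($L = \frac{12 - 11}{\sqrt{-4 + 7} - 18} = 1 \frac{1}{\sqrt{3} - 18} = 1 \frac{1}{-18 + \sqrt{3}} = \frac{1}{-18 + \sqrt{3}} \approx -0.061471$)
$H{\left(6,-3 \right)} L W{\left(1 \right)} = 6 \left(- \frac{6}{107} - \frac{\sqrt{3}}{321}\right) \left(-2\right) = \left(- \frac{36}{107} - \frac{2 \sqrt{3}}{107}\right) \left(-2\right) = \frac{72}{107} + \frac{4 \sqrt{3}}{107}$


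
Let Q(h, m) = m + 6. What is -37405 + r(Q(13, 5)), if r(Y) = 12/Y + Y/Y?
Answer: -411432/11 ≈ -37403.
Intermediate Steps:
Q(h, m) = 6 + m
r(Y) = 1 + 12/Y (r(Y) = 12/Y + 1 = 1 + 12/Y)
-37405 + r(Q(13, 5)) = -37405 + (12 + (6 + 5))/(6 + 5) = -37405 + (12 + 11)/11 = -37405 + (1/11)*23 = -37405 + 23/11 = -411432/11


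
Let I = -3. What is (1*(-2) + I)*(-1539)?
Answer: 7695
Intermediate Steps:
(1*(-2) + I)*(-1539) = (1*(-2) - 3)*(-1539) = (-2 - 3)*(-1539) = -5*(-1539) = 7695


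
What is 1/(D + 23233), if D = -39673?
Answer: -1/16440 ≈ -6.0827e-5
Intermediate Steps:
1/(D + 23233) = 1/(-39673 + 23233) = 1/(-16440) = -1/16440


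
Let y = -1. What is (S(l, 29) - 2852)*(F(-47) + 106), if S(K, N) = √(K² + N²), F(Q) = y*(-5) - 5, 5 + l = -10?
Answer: -302312 + 106*√1066 ≈ -2.9885e+5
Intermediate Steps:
l = -15 (l = -5 - 10 = -15)
F(Q) = 0 (F(Q) = -1*(-5) - 5 = 5 - 5 = 0)
(S(l, 29) - 2852)*(F(-47) + 106) = (√((-15)² + 29²) - 2852)*(0 + 106) = (√(225 + 841) - 2852)*106 = (√1066 - 2852)*106 = (-2852 + √1066)*106 = -302312 + 106*√1066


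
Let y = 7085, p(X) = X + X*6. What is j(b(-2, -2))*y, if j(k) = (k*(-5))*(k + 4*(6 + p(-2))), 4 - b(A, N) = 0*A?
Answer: 3967600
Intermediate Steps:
p(X) = 7*X (p(X) = X + 6*X = 7*X)
b(A, N) = 4 (b(A, N) = 4 - 0*A = 4 - 1*0 = 4 + 0 = 4)
j(k) = -5*k*(-32 + k) (j(k) = (k*(-5))*(k + 4*(6 + 7*(-2))) = (-5*k)*(k + 4*(6 - 14)) = (-5*k)*(k + 4*(-8)) = (-5*k)*(k - 32) = (-5*k)*(-32 + k) = -5*k*(-32 + k))
j(b(-2, -2))*y = (5*4*(32 - 1*4))*7085 = (5*4*(32 - 4))*7085 = (5*4*28)*7085 = 560*7085 = 3967600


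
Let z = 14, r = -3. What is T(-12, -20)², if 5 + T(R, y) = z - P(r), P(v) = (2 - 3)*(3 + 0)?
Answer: 144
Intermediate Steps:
P(v) = -3 (P(v) = -1*3 = -3)
T(R, y) = 12 (T(R, y) = -5 + (14 - 1*(-3)) = -5 + (14 + 3) = -5 + 17 = 12)
T(-12, -20)² = 12² = 144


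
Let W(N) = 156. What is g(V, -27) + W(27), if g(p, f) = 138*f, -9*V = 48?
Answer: -3570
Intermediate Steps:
V = -16/3 (V = -1/9*48 = -16/3 ≈ -5.3333)
g(V, -27) + W(27) = 138*(-27) + 156 = -3726 + 156 = -3570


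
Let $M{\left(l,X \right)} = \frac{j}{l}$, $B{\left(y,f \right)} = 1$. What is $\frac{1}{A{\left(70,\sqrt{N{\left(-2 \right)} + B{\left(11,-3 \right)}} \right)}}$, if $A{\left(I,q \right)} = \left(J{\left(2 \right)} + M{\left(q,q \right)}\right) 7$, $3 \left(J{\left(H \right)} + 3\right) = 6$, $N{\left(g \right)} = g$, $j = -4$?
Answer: $- \frac{1}{119} - \frac{4 i}{119} \approx -0.0084034 - 0.033613 i$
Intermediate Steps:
$J{\left(H \right)} = -1$ ($J{\left(H \right)} = -3 + \frac{1}{3} \cdot 6 = -3 + 2 = -1$)
$M{\left(l,X \right)} = - \frac{4}{l}$
$A{\left(I,q \right)} = -7 - \frac{28}{q}$ ($A{\left(I,q \right)} = \left(-1 - \frac{4}{q}\right) 7 = -7 - \frac{28}{q}$)
$\frac{1}{A{\left(70,\sqrt{N{\left(-2 \right)} + B{\left(11,-3 \right)}} \right)}} = \frac{1}{-7 - \frac{28}{\sqrt{-2 + 1}}} = \frac{1}{-7 - \frac{28}{\sqrt{-1}}} = \frac{1}{-7 - \frac{28}{i}} = \frac{1}{-7 - 28 \left(- i\right)} = \frac{1}{-7 + 28 i} = \frac{-7 - 28 i}{833}$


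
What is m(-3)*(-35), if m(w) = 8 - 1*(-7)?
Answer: -525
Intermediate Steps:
m(w) = 15 (m(w) = 8 + 7 = 15)
m(-3)*(-35) = 15*(-35) = -525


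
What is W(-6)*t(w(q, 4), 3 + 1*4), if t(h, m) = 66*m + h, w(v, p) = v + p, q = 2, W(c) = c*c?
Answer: 16848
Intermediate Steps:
W(c) = c²
w(v, p) = p + v
t(h, m) = h + 66*m
W(-6)*t(w(q, 4), 3 + 1*4) = (-6)²*((4 + 2) + 66*(3 + 1*4)) = 36*(6 + 66*(3 + 4)) = 36*(6 + 66*7) = 36*(6 + 462) = 36*468 = 16848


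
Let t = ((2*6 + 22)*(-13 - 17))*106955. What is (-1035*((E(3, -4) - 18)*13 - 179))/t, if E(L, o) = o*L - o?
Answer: -35673/7272940 ≈ -0.0049049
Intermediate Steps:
E(L, o) = -o + L*o (E(L, o) = L*o - o = -o + L*o)
t = -109094100 (t = ((12 + 22)*(-30))*106955 = (34*(-30))*106955 = -1020*106955 = -109094100)
(-1035*((E(3, -4) - 18)*13 - 179))/t = -1035*((-4*(-1 + 3) - 18)*13 - 179)/(-109094100) = -1035*((-4*2 - 18)*13 - 179)*(-1/109094100) = -1035*((-8 - 18)*13 - 179)*(-1/109094100) = -1035*(-26*13 - 179)*(-1/109094100) = -1035*(-338 - 179)*(-1/109094100) = -1035*(-517)*(-1/109094100) = 535095*(-1/109094100) = -35673/7272940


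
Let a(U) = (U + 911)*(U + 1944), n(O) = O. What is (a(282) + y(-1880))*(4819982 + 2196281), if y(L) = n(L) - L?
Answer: 18632514315534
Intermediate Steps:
a(U) = (911 + U)*(1944 + U)
y(L) = 0 (y(L) = L - L = 0)
(a(282) + y(-1880))*(4819982 + 2196281) = ((1770984 + 282**2 + 2855*282) + 0)*(4819982 + 2196281) = ((1770984 + 79524 + 805110) + 0)*7016263 = (2655618 + 0)*7016263 = 2655618*7016263 = 18632514315534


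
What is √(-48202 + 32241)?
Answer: I*√15961 ≈ 126.34*I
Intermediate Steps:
√(-48202 + 32241) = √(-15961) = I*√15961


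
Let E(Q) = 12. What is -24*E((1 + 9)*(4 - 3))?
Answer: -288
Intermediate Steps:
-24*E((1 + 9)*(4 - 3)) = -24*12 = -288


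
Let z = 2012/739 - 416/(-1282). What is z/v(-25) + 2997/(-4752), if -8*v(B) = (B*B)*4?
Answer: -33370946333/52106890000 ≈ -0.64043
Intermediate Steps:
z = 1443404/473699 (z = 2012*(1/739) - 416*(-1/1282) = 2012/739 + 208/641 = 1443404/473699 ≈ 3.0471)
v(B) = -B**2/2 (v(B) = -B*B*4/8 = -B**2*4/8 = -B**2/2)
z/v(-25) + 2997/(-4752) = 1443404/(473699*((-1/2*(-25)**2))) + 2997/(-4752) = 1443404/(473699*((-1/2*625))) + 2997*(-1/4752) = 1443404/(473699*(-625/2)) - 111/176 = (1443404/473699)*(-2/625) - 111/176 = -2886808/296061875 - 111/176 = -33370946333/52106890000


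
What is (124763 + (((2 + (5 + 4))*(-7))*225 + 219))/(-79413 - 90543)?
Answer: -107657/169956 ≈ -0.63344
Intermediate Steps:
(124763 + (((2 + (5 + 4))*(-7))*225 + 219))/(-79413 - 90543) = (124763 + (((2 + 9)*(-7))*225 + 219))/(-169956) = (124763 + ((11*(-7))*225 + 219))*(-1/169956) = (124763 + (-77*225 + 219))*(-1/169956) = (124763 + (-17325 + 219))*(-1/169956) = (124763 - 17106)*(-1/169956) = 107657*(-1/169956) = -107657/169956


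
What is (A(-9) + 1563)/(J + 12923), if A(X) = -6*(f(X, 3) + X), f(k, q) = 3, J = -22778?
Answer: -533/3285 ≈ -0.16225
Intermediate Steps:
A(X) = -18 - 6*X (A(X) = -6*(3 + X) = -18 - 6*X)
(A(-9) + 1563)/(J + 12923) = ((-18 - 6*(-9)) + 1563)/(-22778 + 12923) = ((-18 + 54) + 1563)/(-9855) = (36 + 1563)*(-1/9855) = 1599*(-1/9855) = -533/3285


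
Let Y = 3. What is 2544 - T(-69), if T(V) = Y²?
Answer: 2535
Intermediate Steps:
T(V) = 9 (T(V) = 3² = 9)
2544 - T(-69) = 2544 - 1*9 = 2544 - 9 = 2535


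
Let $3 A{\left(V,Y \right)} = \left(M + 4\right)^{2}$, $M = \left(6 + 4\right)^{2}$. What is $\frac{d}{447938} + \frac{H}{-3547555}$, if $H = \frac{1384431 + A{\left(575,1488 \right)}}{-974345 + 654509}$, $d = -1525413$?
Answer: $- \frac{2596181368989128489}{762369737129068860} \approx -3.4054$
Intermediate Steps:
$M = 100$ ($M = 10^{2} = 100$)
$A{\left(V,Y \right)} = \frac{10816}{3}$ ($A{\left(V,Y \right)} = \frac{\left(100 + 4\right)^{2}}{3} = \frac{104^{2}}{3} = \frac{1}{3} \cdot 10816 = \frac{10816}{3}$)
$H = - \frac{4164109}{959508}$ ($H = \frac{1384431 + \frac{10816}{3}}{-974345 + 654509} = \frac{4164109}{3 \left(-319836\right)} = \frac{4164109}{3} \left(- \frac{1}{319836}\right) = - \frac{4164109}{959508} \approx -4.3398$)
$\frac{d}{447938} + \frac{H}{-3547555} = - \frac{1525413}{447938} - \frac{4164109}{959508 \left(-3547555\right)} = \left(-1525413\right) \frac{1}{447938} - - \frac{4164109}{3403907402940} = - \frac{1525413}{447938} + \frac{4164109}{3403907402940} = - \frac{2596181368989128489}{762369737129068860}$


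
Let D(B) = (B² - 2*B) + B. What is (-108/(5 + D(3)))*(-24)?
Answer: 2592/11 ≈ 235.64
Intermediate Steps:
D(B) = B² - B
(-108/(5 + D(3)))*(-24) = (-108/(5 + 3*(-1 + 3)))*(-24) = (-108/(5 + 3*2))*(-24) = (-108/(5 + 6))*(-24) = (-108/11)*(-24) = ((1/11)*(-108))*(-24) = -108/11*(-24) = 2592/11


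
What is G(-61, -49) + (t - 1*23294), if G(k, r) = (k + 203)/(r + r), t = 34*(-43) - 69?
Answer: -1216496/49 ≈ -24826.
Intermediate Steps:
t = -1531 (t = -1462 - 69 = -1531)
G(k, r) = (203 + k)/(2*r) (G(k, r) = (203 + k)/((2*r)) = (203 + k)*(1/(2*r)) = (203 + k)/(2*r))
G(-61, -49) + (t - 1*23294) = (½)*(203 - 61)/(-49) + (-1531 - 1*23294) = (½)*(-1/49)*142 + (-1531 - 23294) = -71/49 - 24825 = -1216496/49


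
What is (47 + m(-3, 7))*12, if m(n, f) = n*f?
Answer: 312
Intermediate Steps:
m(n, f) = f*n
(47 + m(-3, 7))*12 = (47 + 7*(-3))*12 = (47 - 21)*12 = 26*12 = 312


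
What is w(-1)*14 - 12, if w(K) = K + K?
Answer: -40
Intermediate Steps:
w(K) = 2*K
w(-1)*14 - 12 = (2*(-1))*14 - 12 = -2*14 - 12 = -28 - 12 = -40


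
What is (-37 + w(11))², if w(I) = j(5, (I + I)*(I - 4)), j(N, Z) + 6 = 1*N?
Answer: 1444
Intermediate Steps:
j(N, Z) = -6 + N (j(N, Z) = -6 + 1*N = -6 + N)
w(I) = -1 (w(I) = -6 + 5 = -1)
(-37 + w(11))² = (-37 - 1)² = (-38)² = 1444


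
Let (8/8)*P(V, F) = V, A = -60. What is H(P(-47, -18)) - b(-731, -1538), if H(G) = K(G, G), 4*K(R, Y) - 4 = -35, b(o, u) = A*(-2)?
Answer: -511/4 ≈ -127.75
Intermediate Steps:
P(V, F) = V
b(o, u) = 120 (b(o, u) = -60*(-2) = 120)
K(R, Y) = -31/4 (K(R, Y) = 1 + (1/4)*(-35) = 1 - 35/4 = -31/4)
H(G) = -31/4
H(P(-47, -18)) - b(-731, -1538) = -31/4 - 1*120 = -31/4 - 120 = -511/4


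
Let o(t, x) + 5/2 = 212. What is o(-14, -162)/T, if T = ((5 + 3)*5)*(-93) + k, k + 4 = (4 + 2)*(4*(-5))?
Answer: -419/7688 ≈ -0.054501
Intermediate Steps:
o(t, x) = 419/2 (o(t, x) = -5/2 + 212 = 419/2)
k = -124 (k = -4 + (4 + 2)*(4*(-5)) = -4 + 6*(-20) = -4 - 120 = -124)
T = -3844 (T = ((5 + 3)*5)*(-93) - 124 = (8*5)*(-93) - 124 = 40*(-93) - 124 = -3720 - 124 = -3844)
o(-14, -162)/T = (419/2)/(-3844) = (419/2)*(-1/3844) = -419/7688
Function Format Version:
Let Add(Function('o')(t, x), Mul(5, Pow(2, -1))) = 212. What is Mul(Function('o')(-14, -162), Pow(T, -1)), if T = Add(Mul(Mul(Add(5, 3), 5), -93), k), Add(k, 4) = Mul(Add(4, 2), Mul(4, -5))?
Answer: Rational(-419, 7688) ≈ -0.054501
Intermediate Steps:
Function('o')(t, x) = Rational(419, 2) (Function('o')(t, x) = Add(Rational(-5, 2), 212) = Rational(419, 2))
k = -124 (k = Add(-4, Mul(Add(4, 2), Mul(4, -5))) = Add(-4, Mul(6, -20)) = Add(-4, -120) = -124)
T = -3844 (T = Add(Mul(Mul(Add(5, 3), 5), -93), -124) = Add(Mul(Mul(8, 5), -93), -124) = Add(Mul(40, -93), -124) = Add(-3720, -124) = -3844)
Mul(Function('o')(-14, -162), Pow(T, -1)) = Mul(Rational(419, 2), Pow(-3844, -1)) = Mul(Rational(419, 2), Rational(-1, 3844)) = Rational(-419, 7688)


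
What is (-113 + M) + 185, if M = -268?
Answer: -196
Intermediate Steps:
(-113 + M) + 185 = (-113 - 268) + 185 = -381 + 185 = -196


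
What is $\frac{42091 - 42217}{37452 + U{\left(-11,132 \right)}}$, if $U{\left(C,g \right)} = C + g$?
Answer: $- \frac{126}{37573} \approx -0.0033535$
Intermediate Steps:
$\frac{42091 - 42217}{37452 + U{\left(-11,132 \right)}} = \frac{42091 - 42217}{37452 + \left(-11 + 132\right)} = - \frac{126}{37452 + 121} = - \frac{126}{37573}$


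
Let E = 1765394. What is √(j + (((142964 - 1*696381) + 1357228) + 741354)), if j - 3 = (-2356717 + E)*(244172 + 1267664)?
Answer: 2*I*√223495463465 ≈ 9.4551e+5*I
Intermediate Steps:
j = -893983399025 (j = 3 + (-2356717 + 1765394)*(244172 + 1267664) = 3 - 591323*1511836 = 3 - 893983399028 = -893983399025)
√(j + (((142964 - 1*696381) + 1357228) + 741354)) = √(-893983399025 + (((142964 - 1*696381) + 1357228) + 741354)) = √(-893983399025 + (((142964 - 696381) + 1357228) + 741354)) = √(-893983399025 + ((-553417 + 1357228) + 741354)) = √(-893983399025 + (803811 + 741354)) = √(-893983399025 + 1545165) = √(-893981853860) = 2*I*√223495463465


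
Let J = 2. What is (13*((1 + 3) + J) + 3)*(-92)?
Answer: -7452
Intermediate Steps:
(13*((1 + 3) + J) + 3)*(-92) = (13*((1 + 3) + 2) + 3)*(-92) = (13*(4 + 2) + 3)*(-92) = (13*6 + 3)*(-92) = (78 + 3)*(-92) = 81*(-92) = -7452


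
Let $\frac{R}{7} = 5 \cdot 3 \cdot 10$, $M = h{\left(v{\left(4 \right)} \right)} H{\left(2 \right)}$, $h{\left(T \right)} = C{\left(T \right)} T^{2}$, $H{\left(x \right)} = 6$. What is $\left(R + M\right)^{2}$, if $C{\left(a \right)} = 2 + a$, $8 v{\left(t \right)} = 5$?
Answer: $\frac{73102640625}{65536} \approx 1.1155 \cdot 10^{6}$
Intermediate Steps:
$v{\left(t \right)} = \frac{5}{8}$ ($v{\left(t \right)} = \frac{1}{8} \cdot 5 = \frac{5}{8}$)
$h{\left(T \right)} = T^{2} \left(2 + T\right)$ ($h{\left(T \right)} = \left(2 + T\right) T^{2} = T^{2} \left(2 + T\right)$)
$M = \frac{1575}{256}$ ($M = \left(\frac{5}{8}\right)^{2} \left(2 + \frac{5}{8}\right) 6 = \frac{25}{64} \cdot \frac{21}{8} \cdot 6 = \frac{525}{512} \cdot 6 = \frac{1575}{256} \approx 6.1523$)
$R = 1050$ ($R = 7 \cdot 5 \cdot 3 \cdot 10 = 7 \cdot 15 \cdot 10 = 7 \cdot 150 = 1050$)
$\left(R + M\right)^{2} = \left(1050 + \frac{1575}{256}\right)^{2} = \left(\frac{270375}{256}\right)^{2} = \frac{73102640625}{65536}$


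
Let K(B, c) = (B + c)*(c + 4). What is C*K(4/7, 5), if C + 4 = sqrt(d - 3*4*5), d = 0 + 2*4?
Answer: -1404/7 + 702*I*sqrt(13)/7 ≈ -200.57 + 361.59*I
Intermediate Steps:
d = 8 (d = 0 + 8 = 8)
K(B, c) = (4 + c)*(B + c) (K(B, c) = (B + c)*(4 + c) = (4 + c)*(B + c))
C = -4 + 2*I*sqrt(13) (C = -4 + sqrt(8 - 3*4*5) = -4 + sqrt(8 - 12*5) = -4 + sqrt(8 - 60) = -4 + sqrt(-52) = -4 + 2*I*sqrt(13) ≈ -4.0 + 7.2111*I)
C*K(4/7, 5) = (-4 + 2*I*sqrt(13))*(5**2 + 4*(4/7) + 4*5 + (4/7)*5) = (-4 + 2*I*sqrt(13))*(25 + 4*(4*(1/7)) + 20 + (4*(1/7))*5) = (-4 + 2*I*sqrt(13))*(25 + 4*(4/7) + 20 + (4/7)*5) = (-4 + 2*I*sqrt(13))*(25 + 16/7 + 20 + 20/7) = (-4 + 2*I*sqrt(13))*(351/7) = -1404/7 + 702*I*sqrt(13)/7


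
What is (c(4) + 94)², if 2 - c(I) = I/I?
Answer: 9025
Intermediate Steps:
c(I) = 1 (c(I) = 2 - I/I = 2 - 1*1 = 2 - 1 = 1)
(c(4) + 94)² = (1 + 94)² = 95² = 9025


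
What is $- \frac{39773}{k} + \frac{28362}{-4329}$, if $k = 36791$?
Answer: $- \frac{405214553}{53089413} \approx -7.6327$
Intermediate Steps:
$- \frac{39773}{k} + \frac{28362}{-4329} = - \frac{39773}{36791} + \frac{28362}{-4329} = \left(-39773\right) \frac{1}{36791} + 28362 \left(- \frac{1}{4329}\right) = - \frac{39773}{36791} - \frac{9454}{1443} = - \frac{405214553}{53089413}$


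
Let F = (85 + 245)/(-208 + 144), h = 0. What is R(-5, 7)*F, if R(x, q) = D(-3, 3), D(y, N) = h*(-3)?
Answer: 0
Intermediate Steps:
D(y, N) = 0 (D(y, N) = 0*(-3) = 0)
R(x, q) = 0
F = -165/32 (F = 330/(-64) = 330*(-1/64) = -165/32 ≈ -5.1563)
R(-5, 7)*F = 0*(-165/32) = 0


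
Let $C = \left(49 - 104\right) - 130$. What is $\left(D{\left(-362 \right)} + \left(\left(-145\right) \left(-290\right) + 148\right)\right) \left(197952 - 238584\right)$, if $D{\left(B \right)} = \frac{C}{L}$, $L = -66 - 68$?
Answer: $- \frac{114881230572}{67} \approx -1.7146 \cdot 10^{9}$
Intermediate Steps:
$L = -134$ ($L = -66 - 68 = -134$)
$C = -185$ ($C = \left(49 - 104\right) - 130 = -55 - 130 = -185$)
$D{\left(B \right)} = \frac{185}{134}$ ($D{\left(B \right)} = - \frac{185}{-134} = \left(-185\right) \left(- \frac{1}{134}\right) = \frac{185}{134}$)
$\left(D{\left(-362 \right)} + \left(\left(-145\right) \left(-290\right) + 148\right)\right) \left(197952 - 238584\right) = \left(\frac{185}{134} + \left(\left(-145\right) \left(-290\right) + 148\right)\right) \left(197952 - 238584\right) = \left(\frac{185}{134} + \left(42050 + 148\right)\right) \left(-40632\right) = \left(\frac{185}{134} + 42198\right) \left(-40632\right) = \frac{5654717}{134} \left(-40632\right) = - \frac{114881230572}{67}$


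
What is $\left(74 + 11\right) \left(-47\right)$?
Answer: $-3995$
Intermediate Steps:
$\left(74 + 11\right) \left(-47\right) = 85 \left(-47\right) = -3995$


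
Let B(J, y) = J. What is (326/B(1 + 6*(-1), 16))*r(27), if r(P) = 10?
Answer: -652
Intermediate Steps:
(326/B(1 + 6*(-1), 16))*r(27) = (326/(1 + 6*(-1)))*10 = (326/(1 - 6))*10 = (326/(-5))*10 = (326*(-⅕))*10 = -326/5*10 = -652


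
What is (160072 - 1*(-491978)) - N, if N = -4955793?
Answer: 5607843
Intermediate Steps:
(160072 - 1*(-491978)) - N = (160072 - 1*(-491978)) - 1*(-4955793) = (160072 + 491978) + 4955793 = 652050 + 4955793 = 5607843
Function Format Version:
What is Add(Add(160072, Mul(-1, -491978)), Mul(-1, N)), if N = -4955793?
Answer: 5607843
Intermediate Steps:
Add(Add(160072, Mul(-1, -491978)), Mul(-1, N)) = Add(Add(160072, Mul(-1, -491978)), Mul(-1, -4955793)) = Add(Add(160072, 491978), 4955793) = Add(652050, 4955793) = 5607843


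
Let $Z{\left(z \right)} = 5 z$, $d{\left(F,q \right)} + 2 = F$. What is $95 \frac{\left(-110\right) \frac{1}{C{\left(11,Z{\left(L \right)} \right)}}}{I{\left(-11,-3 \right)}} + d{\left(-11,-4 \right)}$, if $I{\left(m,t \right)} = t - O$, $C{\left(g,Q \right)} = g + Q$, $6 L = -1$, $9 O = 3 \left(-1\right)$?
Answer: $\frac{45439}{122} \approx 372.45$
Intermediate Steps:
$O = - \frac{1}{3}$ ($O = \frac{3 \left(-1\right)}{9} = \frac{1}{9} \left(-3\right) = - \frac{1}{3} \approx -0.33333$)
$d{\left(F,q \right)} = -2 + F$
$L = - \frac{1}{6}$ ($L = \frac{1}{6} \left(-1\right) = - \frac{1}{6} \approx -0.16667$)
$C{\left(g,Q \right)} = Q + g$
$I{\left(m,t \right)} = \frac{1}{3} + t$ ($I{\left(m,t \right)} = t - - \frac{1}{3} = t + \frac{1}{3} = \frac{1}{3} + t$)
$95 \frac{\left(-110\right) \frac{1}{C{\left(11,Z{\left(L \right)} \right)}}}{I{\left(-11,-3 \right)}} + d{\left(-11,-4 \right)} = 95 \frac{\left(-110\right) \frac{1}{5 \left(- \frac{1}{6}\right) + 11}}{\frac{1}{3} - 3} - 13 = 95 \frac{\left(-110\right) \frac{1}{- \frac{5}{6} + 11}}{- \frac{8}{3}} - 13 = 95 - \frac{110}{\frac{61}{6}} \left(- \frac{3}{8}\right) - 13 = 95 \left(-110\right) \frac{6}{61} \left(- \frac{3}{8}\right) - 13 = 95 \left(\left(- \frac{660}{61}\right) \left(- \frac{3}{8}\right)\right) - 13 = 95 \cdot \frac{495}{122} - 13 = \frac{47025}{122} - 13 = \frac{45439}{122}$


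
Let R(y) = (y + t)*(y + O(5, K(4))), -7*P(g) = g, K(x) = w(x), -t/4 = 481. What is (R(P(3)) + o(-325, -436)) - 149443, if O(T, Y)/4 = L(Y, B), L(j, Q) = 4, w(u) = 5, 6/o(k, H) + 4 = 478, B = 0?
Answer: -694492585/3871 ≈ -1.7941e+5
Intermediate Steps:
t = -1924 (t = -4*481 = -1924)
o(k, H) = 1/79 (o(k, H) = 6/(-4 + 478) = 6/474 = 6*(1/474) = 1/79)
K(x) = 5
O(T, Y) = 16 (O(T, Y) = 4*4 = 16)
P(g) = -g/7
R(y) = (-1924 + y)*(16 + y) (R(y) = (y - 1924)*(y + 16) = (-1924 + y)*(16 + y))
(R(P(3)) + o(-325, -436)) - 149443 = ((-30784 + (-1/7*3)**2 - (-1908)*3/7) + 1/79) - 149443 = ((-30784 + (-3/7)**2 - 1908*(-3/7)) + 1/79) - 149443 = ((-30784 + 9/49 + 5724/7) + 1/79) - 149443 = (-1468339/49 + 1/79) - 149443 = -115998732/3871 - 149443 = -694492585/3871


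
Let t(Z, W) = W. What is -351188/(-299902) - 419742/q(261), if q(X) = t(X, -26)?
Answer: 31472649043/1949363 ≈ 16145.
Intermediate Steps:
q(X) = -26
-351188/(-299902) - 419742/q(261) = -351188/(-299902) - 419742/(-26) = -351188*(-1/299902) - 419742*(-1/26) = 175594/149951 + 209871/13 = 31472649043/1949363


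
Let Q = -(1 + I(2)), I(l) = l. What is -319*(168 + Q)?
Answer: -52635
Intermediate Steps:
Q = -3 (Q = -(1 + 2) = -1*3 = -3)
-319*(168 + Q) = -319*(168 - 3) = -319*165 = -52635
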